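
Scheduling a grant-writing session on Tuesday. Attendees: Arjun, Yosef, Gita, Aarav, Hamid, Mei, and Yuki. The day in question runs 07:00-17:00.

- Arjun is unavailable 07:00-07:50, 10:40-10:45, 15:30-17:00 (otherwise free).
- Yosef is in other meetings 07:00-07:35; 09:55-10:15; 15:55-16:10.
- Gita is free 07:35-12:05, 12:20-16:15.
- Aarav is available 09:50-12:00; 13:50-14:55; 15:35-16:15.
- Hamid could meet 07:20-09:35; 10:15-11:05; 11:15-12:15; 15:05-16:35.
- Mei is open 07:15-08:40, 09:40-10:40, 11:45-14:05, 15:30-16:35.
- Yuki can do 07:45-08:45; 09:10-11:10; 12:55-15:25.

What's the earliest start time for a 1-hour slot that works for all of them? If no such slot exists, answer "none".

none

Arjun free: 07:50-10:40, 10:45-15:30 (invert busy blocks within the working day).
Yosef free: 07:35-09:55, 10:15-15:55, 16:10-17:00 (invert busy blocks within the working day).
Gita free: 07:35-12:05, 12:20-16:15.
Aarav free: 09:50-12:00, 13:50-14:55, 15:35-16:15.
Hamid free: 07:20-09:35, 10:15-11:05, 11:15-12:15, 15:05-16:35.
Mei free: 07:15-08:40, 09:40-10:40, 11:45-14:05, 15:30-16:35.
Yuki free: 07:45-08:45, 09:10-11:10, 12:55-15:25.
Arjun ∩ Yosef: 07:50-09:55, 10:15-10:40, 10:45-15:30.
Arjun ∩ Yosef ∩ Gita: 07:50-09:55, 10:15-10:40, 10:45-12:05, 12:20-15:30.
Arjun ∩ Yosef ∩ Gita ∩ Aarav: 09:50-09:55, 10:15-10:40, 10:45-12:00, 13:50-14:55.
Arjun ∩ Yosef ∩ Gita ∩ Aarav ∩ Hamid: 10:15-10:40, 10:45-11:05, 11:15-12:00.
Arjun ∩ Yosef ∩ Gita ∩ Aarav ∩ Hamid ∩ Mei: 10:15-10:40, 11:45-12:00.
Arjun ∩ Yosef ∩ Gita ∩ Aarav ∩ Hamid ∩ Mei ∩ Yuki: 10:15-10:40.
No common window is at least 60 minutes long.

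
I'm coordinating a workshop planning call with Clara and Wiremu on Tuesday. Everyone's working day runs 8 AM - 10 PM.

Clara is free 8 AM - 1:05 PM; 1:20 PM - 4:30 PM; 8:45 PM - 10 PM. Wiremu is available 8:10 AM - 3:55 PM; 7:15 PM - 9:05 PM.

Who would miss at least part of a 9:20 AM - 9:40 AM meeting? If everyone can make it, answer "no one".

no one

Clara: free for 09:20-09:40. Wiremu: free for 09:20-09:40.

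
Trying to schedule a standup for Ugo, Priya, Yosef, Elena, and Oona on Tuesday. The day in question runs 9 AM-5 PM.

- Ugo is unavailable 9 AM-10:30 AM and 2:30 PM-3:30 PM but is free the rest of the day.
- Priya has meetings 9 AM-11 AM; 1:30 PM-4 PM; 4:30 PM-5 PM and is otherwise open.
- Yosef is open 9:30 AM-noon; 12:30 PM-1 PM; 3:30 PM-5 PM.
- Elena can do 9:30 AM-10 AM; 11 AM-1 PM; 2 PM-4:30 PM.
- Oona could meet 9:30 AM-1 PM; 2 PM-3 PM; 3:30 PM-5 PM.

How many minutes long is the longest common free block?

60

Ugo free: 10:30-14:30, 15:30-17:00 (invert busy blocks within the working day).
Priya free: 11:00-13:30, 16:00-16:30 (invert busy blocks within the working day).
Yosef free: 09:30-12:00, 12:30-13:00, 15:30-17:00.
Elena free: 09:30-10:00, 11:00-13:00, 14:00-16:30.
Oona free: 09:30-13:00, 14:00-15:00, 15:30-17:00.
Ugo ∩ Priya: 11:00-13:30, 16:00-16:30.
Ugo ∩ Priya ∩ Yosef: 11:00-12:00, 12:30-13:00, 16:00-16:30.
Ugo ∩ Priya ∩ Yosef ∩ Elena: 11:00-12:00, 12:30-13:00, 16:00-16:30.
Ugo ∩ Priya ∩ Yosef ∩ Elena ∩ Oona: 11:00-12:00, 12:30-13:00, 16:00-16:30.
The longest is 11:00-12:00 at 60 minutes.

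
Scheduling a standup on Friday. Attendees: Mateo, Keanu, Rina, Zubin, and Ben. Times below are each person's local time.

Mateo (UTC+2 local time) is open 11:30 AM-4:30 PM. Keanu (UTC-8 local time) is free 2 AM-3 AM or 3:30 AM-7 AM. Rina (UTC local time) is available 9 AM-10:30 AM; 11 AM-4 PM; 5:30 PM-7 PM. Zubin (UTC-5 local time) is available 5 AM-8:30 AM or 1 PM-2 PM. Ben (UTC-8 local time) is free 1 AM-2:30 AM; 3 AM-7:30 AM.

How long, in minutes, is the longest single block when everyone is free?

Mateo in UTC: 09:30-14:30 (subtract 2h to convert from UTC+2).
Keanu in UTC: 10:00-11:00, 11:30-15:00 (add 8h to convert from UTC-8).
Rina in UTC: 09:00-10:30, 11:00-16:00, 17:30-19:00.
Zubin in UTC: 10:00-13:30, 18:00-19:00 (add 5h to convert from UTC-5).
Ben in UTC: 09:00-10:30, 11:00-15:30 (add 8h to convert from UTC-8).
Mateo ∩ Keanu: 10:00-11:00, 11:30-14:30.
Mateo ∩ Keanu ∩ Rina: 10:00-10:30, 11:30-14:30.
Mateo ∩ Keanu ∩ Rina ∩ Zubin: 10:00-10:30, 11:30-13:30.
Mateo ∩ Keanu ∩ Rina ∩ Zubin ∩ Ben: 10:00-10:30, 11:30-13:30.
The longest is 11:30-13:30 at 120 minutes.

120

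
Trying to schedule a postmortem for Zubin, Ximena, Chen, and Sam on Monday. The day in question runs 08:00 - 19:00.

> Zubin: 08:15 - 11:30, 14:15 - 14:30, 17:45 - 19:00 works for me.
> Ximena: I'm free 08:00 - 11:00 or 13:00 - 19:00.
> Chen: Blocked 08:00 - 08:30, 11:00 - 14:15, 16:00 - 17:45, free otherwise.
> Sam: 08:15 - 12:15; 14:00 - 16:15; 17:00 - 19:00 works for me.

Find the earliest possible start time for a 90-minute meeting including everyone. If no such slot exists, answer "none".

08:30

Zubin free: 08:15-11:30, 14:15-14:30, 17:45-19:00.
Ximena free: 08:00-11:00, 13:00-19:00.
Chen free: 08:30-11:00, 14:15-16:00, 17:45-19:00 (invert busy blocks within the working day).
Sam free: 08:15-12:15, 14:00-16:15, 17:00-19:00.
Zubin ∩ Ximena: 08:15-11:00, 14:15-14:30, 17:45-19:00.
Zubin ∩ Ximena ∩ Chen: 08:30-11:00, 14:15-14:30, 17:45-19:00.
Zubin ∩ Ximena ∩ Chen ∩ Sam: 08:30-11:00, 14:15-14:30, 17:45-19:00.
The first common window of at least 90 minutes is 08:30-11:00, so the earliest start is 08:30.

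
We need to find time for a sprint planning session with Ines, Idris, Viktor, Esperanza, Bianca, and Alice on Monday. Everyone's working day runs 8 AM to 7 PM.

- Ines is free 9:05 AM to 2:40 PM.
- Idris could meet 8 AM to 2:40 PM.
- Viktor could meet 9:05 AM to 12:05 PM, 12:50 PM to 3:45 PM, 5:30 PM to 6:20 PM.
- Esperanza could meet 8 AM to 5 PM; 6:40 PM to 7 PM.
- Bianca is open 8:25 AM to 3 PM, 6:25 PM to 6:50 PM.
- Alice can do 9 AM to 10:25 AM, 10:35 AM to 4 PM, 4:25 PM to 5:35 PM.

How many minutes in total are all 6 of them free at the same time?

Ines ∩ Idris: 09:05-14:40.
Ines ∩ Idris ∩ Viktor: 09:05-12:05, 12:50-14:40.
Ines ∩ Idris ∩ Viktor ∩ Esperanza: 09:05-12:05, 12:50-14:40.
Ines ∩ Idris ∩ Viktor ∩ Esperanza ∩ Bianca: 09:05-12:05, 12:50-14:40.
Ines ∩ Idris ∩ Viktor ∩ Esperanza ∩ Bianca ∩ Alice: 09:05-10:25, 10:35-12:05, 12:50-14:40.
Summing the common windows: 80 + 90 + 110 = 280 minutes.

280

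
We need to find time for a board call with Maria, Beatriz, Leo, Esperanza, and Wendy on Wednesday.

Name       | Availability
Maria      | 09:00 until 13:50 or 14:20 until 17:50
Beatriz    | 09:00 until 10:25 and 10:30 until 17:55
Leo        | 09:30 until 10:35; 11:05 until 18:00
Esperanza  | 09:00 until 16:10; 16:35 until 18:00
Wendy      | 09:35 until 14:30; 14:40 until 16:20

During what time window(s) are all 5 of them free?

Maria ∩ Beatriz: 09:00-10:25, 10:30-13:50, 14:20-17:50.
Maria ∩ Beatriz ∩ Leo: 09:30-10:25, 10:30-10:35, 11:05-13:50, 14:20-17:50.
Maria ∩ Beatriz ∩ Leo ∩ Esperanza: 09:30-10:25, 10:30-10:35, 11:05-13:50, 14:20-16:10, 16:35-17:50.
Maria ∩ Beatriz ∩ Leo ∩ Esperanza ∩ Wendy: 09:35-10:25, 10:30-10:35, 11:05-13:50, 14:20-14:30, 14:40-16:10.
Those are the intersection windows.

09:35-10:25, 10:30-10:35, 11:05-13:50, 14:20-14:30, 14:40-16:10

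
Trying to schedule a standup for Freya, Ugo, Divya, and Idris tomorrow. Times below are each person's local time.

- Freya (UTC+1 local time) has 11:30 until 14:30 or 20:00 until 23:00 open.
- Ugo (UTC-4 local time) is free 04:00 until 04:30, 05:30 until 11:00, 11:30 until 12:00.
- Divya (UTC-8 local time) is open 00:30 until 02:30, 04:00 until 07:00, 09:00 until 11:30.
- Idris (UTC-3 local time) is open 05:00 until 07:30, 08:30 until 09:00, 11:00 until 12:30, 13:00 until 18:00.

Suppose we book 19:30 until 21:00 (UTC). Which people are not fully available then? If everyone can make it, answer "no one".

Divya, Ugo

Freya in UTC: 10:30-13:30, 19:00-22:00 (subtract 1h to convert from UTC+1).
Ugo in UTC: 08:00-08:30, 09:30-15:00, 15:30-16:00 (add 4h to convert from UTC-4).
Divya in UTC: 08:30-10:30, 12:00-15:00, 17:00-19:30 (add 8h to convert from UTC-8).
Idris in UTC: 08:00-10:30, 11:30-12:00, 14:00-15:30, 16:00-21:00 (add 3h to convert from UTC-3).
Freya: free for 19:30-21:00. Ugo: not fully free for 19:30-21:00. Divya: not fully free for 19:30-21:00. Idris: free for 19:30-21:00.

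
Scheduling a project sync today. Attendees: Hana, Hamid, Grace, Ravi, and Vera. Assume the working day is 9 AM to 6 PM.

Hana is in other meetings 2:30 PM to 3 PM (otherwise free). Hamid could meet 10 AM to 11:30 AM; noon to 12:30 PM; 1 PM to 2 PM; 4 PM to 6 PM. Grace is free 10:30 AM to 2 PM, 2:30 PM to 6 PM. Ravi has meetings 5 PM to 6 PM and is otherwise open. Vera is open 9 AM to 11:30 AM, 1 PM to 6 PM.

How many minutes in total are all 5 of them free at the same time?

180

Hana free: 09:00-14:30, 15:00-18:00 (invert busy blocks within the working day).
Hamid free: 10:00-11:30, 12:00-12:30, 13:00-14:00, 16:00-18:00.
Grace free: 10:30-14:00, 14:30-18:00.
Ravi free: 09:00-17:00 (invert busy blocks within the working day).
Vera free: 09:00-11:30, 13:00-18:00.
Hana ∩ Hamid: 10:00-11:30, 12:00-12:30, 13:00-14:00, 16:00-18:00.
Hana ∩ Hamid ∩ Grace: 10:30-11:30, 12:00-12:30, 13:00-14:00, 16:00-18:00.
Hana ∩ Hamid ∩ Grace ∩ Ravi: 10:30-11:30, 12:00-12:30, 13:00-14:00, 16:00-17:00.
Hana ∩ Hamid ∩ Grace ∩ Ravi ∩ Vera: 10:30-11:30, 13:00-14:00, 16:00-17:00.
Summing the common windows: 60 + 60 + 60 = 180 minutes.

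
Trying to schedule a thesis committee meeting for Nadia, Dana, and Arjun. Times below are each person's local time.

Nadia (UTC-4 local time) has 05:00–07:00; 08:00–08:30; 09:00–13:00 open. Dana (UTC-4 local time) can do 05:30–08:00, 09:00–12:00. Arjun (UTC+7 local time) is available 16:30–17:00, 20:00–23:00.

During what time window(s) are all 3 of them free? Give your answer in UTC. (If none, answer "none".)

Nadia in UTC: 09:00-11:00, 12:00-12:30, 13:00-17:00 (add 4h to convert from UTC-4).
Dana in UTC: 09:30-12:00, 13:00-16:00 (add 4h to convert from UTC-4).
Arjun in UTC: 09:30-10:00, 13:00-16:00 (subtract 7h to convert from UTC+7).
Nadia ∩ Dana: 09:30-11:00, 13:00-16:00.
Nadia ∩ Dana ∩ Arjun: 09:30-10:00, 13:00-16:00.

09:30-10:00, 13:00-16:00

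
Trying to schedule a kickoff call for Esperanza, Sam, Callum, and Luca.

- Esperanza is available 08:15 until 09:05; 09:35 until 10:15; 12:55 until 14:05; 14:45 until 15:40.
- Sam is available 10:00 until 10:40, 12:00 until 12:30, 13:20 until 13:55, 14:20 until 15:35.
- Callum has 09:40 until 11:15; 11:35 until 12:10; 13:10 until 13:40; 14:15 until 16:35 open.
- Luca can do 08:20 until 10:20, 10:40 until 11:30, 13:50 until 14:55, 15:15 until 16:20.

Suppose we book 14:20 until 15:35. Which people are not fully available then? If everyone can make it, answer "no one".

Esperanza: not fully free for 14:20-15:35. Sam: free for 14:20-15:35. Callum: free for 14:20-15:35. Luca: not fully free for 14:20-15:35.

Esperanza, Luca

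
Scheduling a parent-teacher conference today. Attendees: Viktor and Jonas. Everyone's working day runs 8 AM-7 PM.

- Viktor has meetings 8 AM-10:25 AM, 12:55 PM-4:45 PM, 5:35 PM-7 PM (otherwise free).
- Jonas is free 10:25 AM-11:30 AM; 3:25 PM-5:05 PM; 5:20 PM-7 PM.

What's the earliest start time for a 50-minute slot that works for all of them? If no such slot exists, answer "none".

Viktor free: 10:25-12:55, 16:45-17:35 (invert busy blocks within the working day).
Jonas free: 10:25-11:30, 15:25-17:05, 17:20-19:00.
Viktor ∩ Jonas: 10:25-11:30, 16:45-17:05, 17:20-17:35.
The first common window of at least 50 minutes is 10:25-11:30, so the earliest start is 10:25.

10:25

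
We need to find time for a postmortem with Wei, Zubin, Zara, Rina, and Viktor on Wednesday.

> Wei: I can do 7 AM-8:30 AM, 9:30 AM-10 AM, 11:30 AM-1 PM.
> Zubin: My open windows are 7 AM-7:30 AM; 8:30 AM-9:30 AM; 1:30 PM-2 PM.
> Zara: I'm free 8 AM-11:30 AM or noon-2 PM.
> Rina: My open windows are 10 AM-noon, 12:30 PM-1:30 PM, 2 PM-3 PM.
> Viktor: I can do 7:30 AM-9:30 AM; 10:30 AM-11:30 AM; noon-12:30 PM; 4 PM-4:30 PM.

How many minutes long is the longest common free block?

0

Wei ∩ Zubin: 07:00-07:30.
Wei ∩ Zubin ∩ Zara: ∅.
Wei ∩ Zubin ∩ Zara ∩ Rina: ∅.
Wei ∩ Zubin ∩ Zara ∩ Rina ∩ Viktor: ∅.
There is no time when everyone is free.
No common window exists, so the longest block is 0 minutes.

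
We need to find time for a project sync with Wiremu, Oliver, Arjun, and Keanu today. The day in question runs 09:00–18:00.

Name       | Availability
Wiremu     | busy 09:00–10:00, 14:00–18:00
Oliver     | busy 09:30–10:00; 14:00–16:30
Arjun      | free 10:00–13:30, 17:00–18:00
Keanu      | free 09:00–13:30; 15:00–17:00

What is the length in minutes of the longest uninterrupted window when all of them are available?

210

Wiremu free: 10:00-14:00 (invert busy blocks within the working day).
Oliver free: 09:00-09:30, 10:00-14:00, 16:30-18:00 (invert busy blocks within the working day).
Arjun free: 10:00-13:30, 17:00-18:00.
Keanu free: 09:00-13:30, 15:00-17:00.
Wiremu ∩ Oliver: 10:00-14:00.
Wiremu ∩ Oliver ∩ Arjun: 10:00-13:30.
Wiremu ∩ Oliver ∩ Arjun ∩ Keanu: 10:00-13:30.
The longest is 10:00-13:30 at 210 minutes.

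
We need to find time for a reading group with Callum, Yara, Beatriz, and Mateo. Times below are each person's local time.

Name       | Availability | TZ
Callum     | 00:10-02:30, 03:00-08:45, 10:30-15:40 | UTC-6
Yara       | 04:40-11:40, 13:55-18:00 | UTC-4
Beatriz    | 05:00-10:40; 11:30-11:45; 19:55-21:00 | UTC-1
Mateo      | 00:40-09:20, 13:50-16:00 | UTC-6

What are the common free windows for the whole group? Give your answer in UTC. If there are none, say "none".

Callum in UTC: 06:10-08:30, 09:00-14:45, 16:30-21:40 (add 6h to convert from UTC-6).
Yara in UTC: 08:40-15:40, 17:55-22:00 (add 4h to convert from UTC-4).
Beatriz in UTC: 06:00-11:40, 12:30-12:45, 20:55-22:00 (add 1h to convert from UTC-1).
Mateo in UTC: 06:40-15:20, 19:50-22:00 (add 6h to convert from UTC-6).
Callum ∩ Yara: 09:00-14:45, 17:55-21:40.
Callum ∩ Yara ∩ Beatriz: 09:00-11:40, 12:30-12:45, 20:55-21:40.
Callum ∩ Yara ∩ Beatriz ∩ Mateo: 09:00-11:40, 12:30-12:45, 20:55-21:40.
Those are the intersection windows.

09:00-11:40, 12:30-12:45, 20:55-21:40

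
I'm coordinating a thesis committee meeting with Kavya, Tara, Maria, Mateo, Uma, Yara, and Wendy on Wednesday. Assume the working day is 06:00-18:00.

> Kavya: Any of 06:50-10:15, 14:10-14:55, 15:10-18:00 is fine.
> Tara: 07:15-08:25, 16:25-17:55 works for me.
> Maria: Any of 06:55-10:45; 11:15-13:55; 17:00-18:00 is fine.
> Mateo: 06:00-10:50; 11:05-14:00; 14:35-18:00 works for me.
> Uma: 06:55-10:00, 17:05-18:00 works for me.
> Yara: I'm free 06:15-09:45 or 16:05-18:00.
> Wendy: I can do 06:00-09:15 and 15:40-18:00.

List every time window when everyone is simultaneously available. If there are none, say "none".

07:15-08:25, 17:05-17:55

Kavya ∩ Tara: 07:15-08:25, 16:25-17:55.
Kavya ∩ Tara ∩ Maria: 07:15-08:25, 17:00-17:55.
Kavya ∩ Tara ∩ Maria ∩ Mateo: 07:15-08:25, 17:00-17:55.
Kavya ∩ Tara ∩ Maria ∩ Mateo ∩ Uma: 07:15-08:25, 17:05-17:55.
Kavya ∩ Tara ∩ Maria ∩ Mateo ∩ Uma ∩ Yara: 07:15-08:25, 17:05-17:55.
Kavya ∩ Tara ∩ Maria ∩ Mateo ∩ Uma ∩ Yara ∩ Wendy: 07:15-08:25, 17:05-17:55.
Those are the intersection windows.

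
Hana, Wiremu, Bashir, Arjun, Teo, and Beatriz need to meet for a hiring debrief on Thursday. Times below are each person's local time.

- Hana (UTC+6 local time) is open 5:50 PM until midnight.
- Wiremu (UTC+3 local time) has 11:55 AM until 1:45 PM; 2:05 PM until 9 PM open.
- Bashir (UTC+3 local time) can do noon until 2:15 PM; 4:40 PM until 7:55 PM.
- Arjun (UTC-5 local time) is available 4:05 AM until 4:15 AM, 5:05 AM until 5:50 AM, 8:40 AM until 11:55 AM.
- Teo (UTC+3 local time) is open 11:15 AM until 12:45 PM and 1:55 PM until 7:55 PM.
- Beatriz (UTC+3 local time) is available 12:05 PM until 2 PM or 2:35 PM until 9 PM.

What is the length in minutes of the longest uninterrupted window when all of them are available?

Hana in UTC: 11:50-18:00 (subtract 6h to convert from UTC+6).
Wiremu in UTC: 08:55-10:45, 11:05-18:00 (subtract 3h to convert from UTC+3).
Bashir in UTC: 09:00-11:15, 13:40-16:55 (subtract 3h to convert from UTC+3).
Arjun in UTC: 09:05-09:15, 10:05-10:50, 13:40-16:55 (add 5h to convert from UTC-5).
Teo in UTC: 08:15-09:45, 10:55-16:55 (subtract 3h to convert from UTC+3).
Beatriz in UTC: 09:05-11:00, 11:35-18:00 (subtract 3h to convert from UTC+3).
Hana ∩ Wiremu: 11:50-18:00.
Hana ∩ Wiremu ∩ Bashir: 13:40-16:55.
Hana ∩ Wiremu ∩ Bashir ∩ Arjun: 13:40-16:55.
Hana ∩ Wiremu ∩ Bashir ∩ Arjun ∩ Teo: 13:40-16:55.
Hana ∩ Wiremu ∩ Bashir ∩ Arjun ∩ Teo ∩ Beatriz: 13:40-16:55.
Those are the intersection windows.
The longest is 13:40-16:55 at 195 minutes.

195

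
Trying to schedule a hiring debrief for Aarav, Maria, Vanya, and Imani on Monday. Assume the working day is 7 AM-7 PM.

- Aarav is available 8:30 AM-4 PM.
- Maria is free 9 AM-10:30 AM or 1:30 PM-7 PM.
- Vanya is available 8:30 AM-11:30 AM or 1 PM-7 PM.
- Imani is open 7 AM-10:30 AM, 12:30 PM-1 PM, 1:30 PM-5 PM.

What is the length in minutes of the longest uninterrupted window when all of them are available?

150

Aarav ∩ Maria: 09:00-10:30, 13:30-16:00.
Aarav ∩ Maria ∩ Vanya: 09:00-10:30, 13:30-16:00.
Aarav ∩ Maria ∩ Vanya ∩ Imani: 09:00-10:30, 13:30-16:00.
Those are the intersection windows.
The longest is 13:30-16:00 at 150 minutes.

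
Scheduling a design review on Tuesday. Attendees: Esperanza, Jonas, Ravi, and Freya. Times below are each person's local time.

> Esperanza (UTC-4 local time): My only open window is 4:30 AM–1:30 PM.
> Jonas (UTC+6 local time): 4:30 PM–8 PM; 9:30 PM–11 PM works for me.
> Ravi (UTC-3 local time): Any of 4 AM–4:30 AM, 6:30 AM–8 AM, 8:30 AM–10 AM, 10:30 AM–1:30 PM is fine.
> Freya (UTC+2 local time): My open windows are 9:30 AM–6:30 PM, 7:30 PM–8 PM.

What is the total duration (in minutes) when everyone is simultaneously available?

Esperanza in UTC: 08:30-17:30 (add 4h to convert from UTC-4).
Jonas in UTC: 10:30-14:00, 15:30-17:00 (subtract 6h to convert from UTC+6).
Ravi in UTC: 07:00-07:30, 09:30-11:00, 11:30-13:00, 13:30-16:30 (add 3h to convert from UTC-3).
Freya in UTC: 07:30-16:30, 17:30-18:00 (subtract 2h to convert from UTC+2).
Esperanza ∩ Jonas: 10:30-14:00, 15:30-17:00.
Esperanza ∩ Jonas ∩ Ravi: 10:30-11:00, 11:30-13:00, 13:30-14:00, 15:30-16:30.
Esperanza ∩ Jonas ∩ Ravi ∩ Freya: 10:30-11:00, 11:30-13:00, 13:30-14:00, 15:30-16:30.
Summing the common windows: 30 + 90 + 30 + 60 = 210 minutes.

210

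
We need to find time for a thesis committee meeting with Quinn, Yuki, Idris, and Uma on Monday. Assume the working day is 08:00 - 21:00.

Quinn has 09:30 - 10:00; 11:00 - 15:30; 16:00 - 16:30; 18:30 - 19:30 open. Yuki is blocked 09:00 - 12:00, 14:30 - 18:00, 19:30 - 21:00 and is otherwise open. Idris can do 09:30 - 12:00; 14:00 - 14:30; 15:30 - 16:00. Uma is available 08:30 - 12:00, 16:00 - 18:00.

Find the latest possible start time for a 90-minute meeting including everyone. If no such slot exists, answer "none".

none

Quinn free: 09:30-10:00, 11:00-15:30, 16:00-16:30, 18:30-19:30.
Yuki free: 08:00-09:00, 12:00-14:30, 18:00-19:30 (invert busy blocks within the working day).
Idris free: 09:30-12:00, 14:00-14:30, 15:30-16:00.
Uma free: 08:30-12:00, 16:00-18:00.
Quinn ∩ Yuki: 12:00-14:30, 18:30-19:30.
Quinn ∩ Yuki ∩ Idris: 14:00-14:30.
Quinn ∩ Yuki ∩ Idris ∩ Uma: ∅.
There is no time when everyone is free.
No common window is at least 90 minutes long.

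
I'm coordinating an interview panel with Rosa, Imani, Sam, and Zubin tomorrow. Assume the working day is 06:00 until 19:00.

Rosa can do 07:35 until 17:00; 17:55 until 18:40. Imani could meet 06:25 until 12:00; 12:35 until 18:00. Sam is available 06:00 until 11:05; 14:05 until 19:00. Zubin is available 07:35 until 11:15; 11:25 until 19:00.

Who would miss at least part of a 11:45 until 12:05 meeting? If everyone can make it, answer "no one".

Imani, Sam

Rosa: free for 11:45-12:05. Imani: not fully free for 11:45-12:05. Sam: not fully free for 11:45-12:05. Zubin: free for 11:45-12:05.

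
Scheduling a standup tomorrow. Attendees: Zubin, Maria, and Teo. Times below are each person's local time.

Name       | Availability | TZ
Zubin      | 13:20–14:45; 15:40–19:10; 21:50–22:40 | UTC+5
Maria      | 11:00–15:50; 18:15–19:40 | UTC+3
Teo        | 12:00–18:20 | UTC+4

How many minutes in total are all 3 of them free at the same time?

Zubin in UTC: 08:20-09:45, 10:40-14:10, 16:50-17:40 (subtract 5h to convert from UTC+5).
Maria in UTC: 08:00-12:50, 15:15-16:40 (subtract 3h to convert from UTC+3).
Teo in UTC: 08:00-14:20 (subtract 4h to convert from UTC+4).
Zubin ∩ Maria: 08:20-09:45, 10:40-12:50.
Zubin ∩ Maria ∩ Teo: 08:20-09:45, 10:40-12:50.
Those are the intersection windows.
Summing the common windows: 85 + 130 = 215 minutes.

215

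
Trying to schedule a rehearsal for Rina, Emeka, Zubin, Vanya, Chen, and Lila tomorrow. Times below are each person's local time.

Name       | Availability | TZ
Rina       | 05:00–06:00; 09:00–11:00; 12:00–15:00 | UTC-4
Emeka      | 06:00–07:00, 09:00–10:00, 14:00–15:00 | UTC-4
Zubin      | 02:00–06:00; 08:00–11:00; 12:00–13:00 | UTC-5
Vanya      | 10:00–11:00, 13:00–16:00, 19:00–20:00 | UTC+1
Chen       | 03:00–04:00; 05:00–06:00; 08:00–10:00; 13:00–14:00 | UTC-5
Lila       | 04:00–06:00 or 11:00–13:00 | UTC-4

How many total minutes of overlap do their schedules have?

Rina in UTC: 09:00-10:00, 13:00-15:00, 16:00-19:00 (add 4h to convert from UTC-4).
Emeka in UTC: 10:00-11:00, 13:00-14:00, 18:00-19:00 (add 4h to convert from UTC-4).
Zubin in UTC: 07:00-11:00, 13:00-16:00, 17:00-18:00 (add 5h to convert from UTC-5).
Vanya in UTC: 09:00-10:00, 12:00-15:00, 18:00-19:00 (subtract 1h to convert from UTC+1).
Chen in UTC: 08:00-09:00, 10:00-11:00, 13:00-15:00, 18:00-19:00 (add 5h to convert from UTC-5).
Lila in UTC: 08:00-10:00, 15:00-17:00 (add 4h to convert from UTC-4).
Rina ∩ Emeka: 13:00-14:00, 18:00-19:00.
Rina ∩ Emeka ∩ Zubin: 13:00-14:00.
Rina ∩ Emeka ∩ Zubin ∩ Vanya: 13:00-14:00.
Rina ∩ Emeka ∩ Zubin ∩ Vanya ∩ Chen: 13:00-14:00.
Rina ∩ Emeka ∩ Zubin ∩ Vanya ∩ Chen ∩ Lila: ∅.
There is no time when everyone is free.
There is no common window, so the total is 0 minutes.

0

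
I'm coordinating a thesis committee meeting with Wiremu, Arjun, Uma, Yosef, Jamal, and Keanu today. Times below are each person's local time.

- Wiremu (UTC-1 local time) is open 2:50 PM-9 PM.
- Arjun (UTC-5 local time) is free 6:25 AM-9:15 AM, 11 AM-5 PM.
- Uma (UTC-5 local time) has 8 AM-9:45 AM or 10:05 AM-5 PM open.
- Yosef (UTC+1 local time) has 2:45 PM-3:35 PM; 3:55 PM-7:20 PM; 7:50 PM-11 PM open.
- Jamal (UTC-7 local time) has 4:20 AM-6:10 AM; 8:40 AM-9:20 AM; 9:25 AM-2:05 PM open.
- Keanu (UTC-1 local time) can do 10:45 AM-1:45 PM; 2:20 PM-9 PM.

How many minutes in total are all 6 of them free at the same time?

270

Wiremu in UTC: 15:50-22:00 (add 1h to convert from UTC-1).
Arjun in UTC: 11:25-14:15, 16:00-22:00 (add 5h to convert from UTC-5).
Uma in UTC: 13:00-14:45, 15:05-22:00 (add 5h to convert from UTC-5).
Yosef in UTC: 13:45-14:35, 14:55-18:20, 18:50-22:00 (subtract 1h to convert from UTC+1).
Jamal in UTC: 11:20-13:10, 15:40-16:20, 16:25-21:05 (add 7h to convert from UTC-7).
Keanu in UTC: 11:45-14:45, 15:20-22:00 (add 1h to convert from UTC-1).
Wiremu ∩ Arjun: 16:00-22:00.
Wiremu ∩ Arjun ∩ Uma: 16:00-22:00.
Wiremu ∩ Arjun ∩ Uma ∩ Yosef: 16:00-18:20, 18:50-22:00.
Wiremu ∩ Arjun ∩ Uma ∩ Yosef ∩ Jamal: 16:00-16:20, 16:25-18:20, 18:50-21:05.
Wiremu ∩ Arjun ∩ Uma ∩ Yosef ∩ Jamal ∩ Keanu: 16:00-16:20, 16:25-18:20, 18:50-21:05.
Summing the common windows: 20 + 115 + 135 = 270 minutes.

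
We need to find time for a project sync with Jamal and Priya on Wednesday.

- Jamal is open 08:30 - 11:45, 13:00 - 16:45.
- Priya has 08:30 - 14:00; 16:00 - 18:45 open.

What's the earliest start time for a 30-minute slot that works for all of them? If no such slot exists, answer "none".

Jamal ∩ Priya: 08:30-11:45, 13:00-14:00, 16:00-16:45.
The first common window of at least 30 minutes is 08:30-11:45, so the earliest start is 08:30.

08:30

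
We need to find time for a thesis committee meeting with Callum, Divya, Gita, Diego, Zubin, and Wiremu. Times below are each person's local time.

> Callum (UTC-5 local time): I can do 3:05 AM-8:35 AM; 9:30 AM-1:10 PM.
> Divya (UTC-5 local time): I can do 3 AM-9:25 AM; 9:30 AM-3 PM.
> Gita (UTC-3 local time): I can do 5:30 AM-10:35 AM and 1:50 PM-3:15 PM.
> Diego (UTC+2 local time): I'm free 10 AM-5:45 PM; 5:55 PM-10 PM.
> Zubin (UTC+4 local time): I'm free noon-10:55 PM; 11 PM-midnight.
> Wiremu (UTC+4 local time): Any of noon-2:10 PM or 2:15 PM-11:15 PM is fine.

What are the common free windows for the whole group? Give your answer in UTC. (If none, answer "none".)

08:30-10:10, 10:15-13:35, 16:50-18:10

Callum in UTC: 08:05-13:35, 14:30-18:10 (add 5h to convert from UTC-5).
Divya in UTC: 08:00-14:25, 14:30-20:00 (add 5h to convert from UTC-5).
Gita in UTC: 08:30-13:35, 16:50-18:15 (add 3h to convert from UTC-3).
Diego in UTC: 08:00-15:45, 15:55-20:00 (subtract 2h to convert from UTC+2).
Zubin in UTC: 08:00-18:55, 19:00-20:00 (subtract 4h to convert from UTC+4).
Wiremu in UTC: 08:00-10:10, 10:15-19:15 (subtract 4h to convert from UTC+4).
Callum ∩ Divya: 08:05-13:35, 14:30-18:10.
Callum ∩ Divya ∩ Gita: 08:30-13:35, 16:50-18:10.
Callum ∩ Divya ∩ Gita ∩ Diego: 08:30-13:35, 16:50-18:10.
Callum ∩ Divya ∩ Gita ∩ Diego ∩ Zubin: 08:30-13:35, 16:50-18:10.
Callum ∩ Divya ∩ Gita ∩ Diego ∩ Zubin ∩ Wiremu: 08:30-10:10, 10:15-13:35, 16:50-18:10.
Those are the intersection windows.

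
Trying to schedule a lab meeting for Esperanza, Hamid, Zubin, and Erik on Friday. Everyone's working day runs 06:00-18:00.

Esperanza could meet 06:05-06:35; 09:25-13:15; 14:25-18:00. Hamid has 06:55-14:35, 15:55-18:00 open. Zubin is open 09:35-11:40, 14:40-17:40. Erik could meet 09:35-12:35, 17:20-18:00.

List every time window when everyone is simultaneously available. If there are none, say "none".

Esperanza ∩ Hamid: 09:25-13:15, 14:25-14:35, 15:55-18:00.
Esperanza ∩ Hamid ∩ Zubin: 09:35-11:40, 15:55-17:40.
Esperanza ∩ Hamid ∩ Zubin ∩ Erik: 09:35-11:40, 17:20-17:40.

09:35-11:40, 17:20-17:40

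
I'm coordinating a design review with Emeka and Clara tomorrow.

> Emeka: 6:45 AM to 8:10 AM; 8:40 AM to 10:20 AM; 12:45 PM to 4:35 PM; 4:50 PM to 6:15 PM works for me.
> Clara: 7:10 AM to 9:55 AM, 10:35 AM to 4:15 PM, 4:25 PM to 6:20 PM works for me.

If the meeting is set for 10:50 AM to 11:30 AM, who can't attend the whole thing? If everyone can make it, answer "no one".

Emeka

Emeka: not fully free for 10:50-11:30. Clara: free for 10:50-11:30.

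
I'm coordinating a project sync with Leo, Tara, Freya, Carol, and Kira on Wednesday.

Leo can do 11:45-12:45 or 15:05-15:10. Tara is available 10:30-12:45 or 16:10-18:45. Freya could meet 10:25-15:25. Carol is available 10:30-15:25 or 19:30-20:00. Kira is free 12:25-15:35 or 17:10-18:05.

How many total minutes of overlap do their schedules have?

20

Leo ∩ Tara: 11:45-12:45.
Leo ∩ Tara ∩ Freya: 11:45-12:45.
Leo ∩ Tara ∩ Freya ∩ Carol: 11:45-12:45.
Leo ∩ Tara ∩ Freya ∩ Carol ∩ Kira: 12:25-12:45.
Those are the intersection windows.
That's a single block of 20 minutes.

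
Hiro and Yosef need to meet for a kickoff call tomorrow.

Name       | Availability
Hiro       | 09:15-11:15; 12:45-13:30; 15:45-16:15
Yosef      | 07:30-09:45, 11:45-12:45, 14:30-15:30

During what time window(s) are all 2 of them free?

09:15-09:45

Hiro ∩ Yosef: 09:15-09:45.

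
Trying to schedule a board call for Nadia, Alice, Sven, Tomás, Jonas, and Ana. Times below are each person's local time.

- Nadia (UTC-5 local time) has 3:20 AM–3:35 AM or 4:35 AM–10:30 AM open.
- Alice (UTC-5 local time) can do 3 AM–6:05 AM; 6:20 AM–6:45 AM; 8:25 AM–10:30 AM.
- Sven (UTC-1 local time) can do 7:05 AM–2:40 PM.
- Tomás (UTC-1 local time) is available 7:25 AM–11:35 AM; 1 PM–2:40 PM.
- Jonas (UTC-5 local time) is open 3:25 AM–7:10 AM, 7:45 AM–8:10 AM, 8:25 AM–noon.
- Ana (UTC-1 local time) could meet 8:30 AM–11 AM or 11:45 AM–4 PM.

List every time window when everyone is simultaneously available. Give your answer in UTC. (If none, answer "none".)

Nadia in UTC: 08:20-08:35, 09:35-15:30 (add 5h to convert from UTC-5).
Alice in UTC: 08:00-11:05, 11:20-11:45, 13:25-15:30 (add 5h to convert from UTC-5).
Sven in UTC: 08:05-15:40 (add 1h to convert from UTC-1).
Tomás in UTC: 08:25-12:35, 14:00-15:40 (add 1h to convert from UTC-1).
Jonas in UTC: 08:25-12:10, 12:45-13:10, 13:25-17:00 (add 5h to convert from UTC-5).
Ana in UTC: 09:30-12:00, 12:45-17:00 (add 1h to convert from UTC-1).
Nadia ∩ Alice: 08:20-08:35, 09:35-11:05, 11:20-11:45, 13:25-15:30.
Nadia ∩ Alice ∩ Sven: 08:20-08:35, 09:35-11:05, 11:20-11:45, 13:25-15:30.
Nadia ∩ Alice ∩ Sven ∩ Tomás: 08:25-08:35, 09:35-11:05, 11:20-11:45, 14:00-15:30.
Nadia ∩ Alice ∩ Sven ∩ Tomás ∩ Jonas: 08:25-08:35, 09:35-11:05, 11:20-11:45, 14:00-15:30.
Nadia ∩ Alice ∩ Sven ∩ Tomás ∩ Jonas ∩ Ana: 09:35-11:05, 11:20-11:45, 14:00-15:30.

09:35-11:05, 11:20-11:45, 14:00-15:30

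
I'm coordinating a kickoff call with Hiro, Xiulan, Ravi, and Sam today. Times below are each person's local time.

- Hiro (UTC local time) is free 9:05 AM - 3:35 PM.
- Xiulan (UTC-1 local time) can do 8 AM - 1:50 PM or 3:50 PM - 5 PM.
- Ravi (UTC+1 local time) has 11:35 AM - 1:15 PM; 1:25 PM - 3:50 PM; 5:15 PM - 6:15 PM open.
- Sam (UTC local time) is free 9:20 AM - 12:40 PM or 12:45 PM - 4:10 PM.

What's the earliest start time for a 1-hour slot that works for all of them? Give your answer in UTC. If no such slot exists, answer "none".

10:35

Hiro in UTC: 09:05-15:35.
Xiulan in UTC: 09:00-14:50, 16:50-18:00 (add 1h to convert from UTC-1).
Ravi in UTC: 10:35-12:15, 12:25-14:50, 16:15-17:15 (subtract 1h to convert from UTC+1).
Sam in UTC: 09:20-12:40, 12:45-16:10.
Hiro ∩ Xiulan: 09:05-14:50.
Hiro ∩ Xiulan ∩ Ravi: 10:35-12:15, 12:25-14:50.
Hiro ∩ Xiulan ∩ Ravi ∩ Sam: 10:35-12:15, 12:25-12:40, 12:45-14:50.
So the common availability across everyone is 10:35-12:15, 12:25-12:40, 12:45-14:50.
The first common window of at least 60 minutes is 10:35-12:15, so the earliest start is 10:35.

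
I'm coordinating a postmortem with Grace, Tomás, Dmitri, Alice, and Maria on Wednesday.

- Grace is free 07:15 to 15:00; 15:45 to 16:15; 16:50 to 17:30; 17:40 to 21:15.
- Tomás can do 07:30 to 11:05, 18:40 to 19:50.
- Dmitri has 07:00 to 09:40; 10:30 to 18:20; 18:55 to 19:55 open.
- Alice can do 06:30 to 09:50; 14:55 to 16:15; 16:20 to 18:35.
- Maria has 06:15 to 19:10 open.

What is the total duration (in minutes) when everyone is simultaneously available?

Grace ∩ Tomás: 07:30-11:05, 18:40-19:50.
Grace ∩ Tomás ∩ Dmitri: 07:30-09:40, 10:30-11:05, 18:55-19:50.
Grace ∩ Tomás ∩ Dmitri ∩ Alice: 07:30-09:40.
Grace ∩ Tomás ∩ Dmitri ∩ Alice ∩ Maria: 07:30-09:40.
That's a single block of 130 minutes.

130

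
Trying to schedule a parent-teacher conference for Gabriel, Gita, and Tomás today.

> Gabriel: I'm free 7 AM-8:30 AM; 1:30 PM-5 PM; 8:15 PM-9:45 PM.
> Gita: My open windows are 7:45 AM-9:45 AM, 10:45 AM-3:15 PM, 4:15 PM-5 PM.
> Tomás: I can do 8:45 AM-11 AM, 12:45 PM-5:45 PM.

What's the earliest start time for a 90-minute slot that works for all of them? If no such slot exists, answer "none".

13:30

Gabriel ∩ Gita: 07:45-08:30, 13:30-15:15, 16:15-17:00.
Gabriel ∩ Gita ∩ Tomás: 13:30-15:15, 16:15-17:00.
The first common window of at least 90 minutes is 13:30-15:15, so the earliest start is 13:30.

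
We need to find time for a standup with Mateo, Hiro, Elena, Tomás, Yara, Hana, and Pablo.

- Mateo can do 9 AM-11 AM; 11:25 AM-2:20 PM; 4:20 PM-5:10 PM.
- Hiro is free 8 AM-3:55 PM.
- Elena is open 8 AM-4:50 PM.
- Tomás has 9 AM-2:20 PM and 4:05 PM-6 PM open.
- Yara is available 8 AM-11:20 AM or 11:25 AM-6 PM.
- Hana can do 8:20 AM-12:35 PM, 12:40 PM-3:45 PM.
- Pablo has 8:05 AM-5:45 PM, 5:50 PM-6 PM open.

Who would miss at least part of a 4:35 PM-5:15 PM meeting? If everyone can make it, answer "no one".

Elena, Hana, Hiro, Mateo

Mateo: not fully free for 16:35-17:15. Hiro: not fully free for 16:35-17:15. Elena: not fully free for 16:35-17:15. Tomás: free for 16:35-17:15. Yara: free for 16:35-17:15. Hana: not fully free for 16:35-17:15. Pablo: free for 16:35-17:15.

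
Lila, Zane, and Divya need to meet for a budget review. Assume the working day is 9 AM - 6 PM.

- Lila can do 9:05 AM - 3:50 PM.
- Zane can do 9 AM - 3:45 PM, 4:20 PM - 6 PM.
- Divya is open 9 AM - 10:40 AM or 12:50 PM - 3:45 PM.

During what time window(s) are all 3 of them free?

Lila ∩ Zane: 09:05-15:45.
Lila ∩ Zane ∩ Divya: 09:05-10:40, 12:50-15:45.

09:05-10:40, 12:50-15:45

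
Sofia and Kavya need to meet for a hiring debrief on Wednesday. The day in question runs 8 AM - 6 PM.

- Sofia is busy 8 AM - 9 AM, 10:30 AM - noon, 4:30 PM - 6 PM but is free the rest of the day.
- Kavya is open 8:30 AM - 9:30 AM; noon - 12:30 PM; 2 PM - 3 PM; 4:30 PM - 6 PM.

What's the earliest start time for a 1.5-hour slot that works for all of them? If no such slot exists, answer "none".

Sofia free: 09:00-10:30, 12:00-16:30 (invert busy blocks within the working day).
Kavya free: 08:30-09:30, 12:00-12:30, 14:00-15:00, 16:30-18:00.
Sofia ∩ Kavya: 09:00-09:30, 12:00-12:30, 14:00-15:00.
So the common availability across everyone is 09:00-09:30, 12:00-12:30, 14:00-15:00.
No common window is at least 90 minutes long.

none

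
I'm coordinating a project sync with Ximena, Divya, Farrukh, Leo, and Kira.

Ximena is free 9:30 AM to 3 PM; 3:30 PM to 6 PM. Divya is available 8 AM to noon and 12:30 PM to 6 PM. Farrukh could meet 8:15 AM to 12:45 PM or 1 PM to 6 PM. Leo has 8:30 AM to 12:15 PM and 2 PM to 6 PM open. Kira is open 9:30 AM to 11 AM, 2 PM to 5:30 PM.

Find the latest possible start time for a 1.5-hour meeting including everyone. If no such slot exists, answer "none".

Ximena ∩ Divya: 09:30-12:00, 12:30-15:00, 15:30-18:00.
Ximena ∩ Divya ∩ Farrukh: 09:30-12:00, 12:30-12:45, 13:00-15:00, 15:30-18:00.
Ximena ∩ Divya ∩ Farrukh ∩ Leo: 09:30-12:00, 14:00-15:00, 15:30-18:00.
Ximena ∩ Divya ∩ Farrukh ∩ Leo ∩ Kira: 09:30-11:00, 14:00-15:00, 15:30-17:30.
The last common window of at least 90 minutes is 15:30-17:30; a 90-minute meeting can start as late as 16:00 and still end by 17:30.

16:00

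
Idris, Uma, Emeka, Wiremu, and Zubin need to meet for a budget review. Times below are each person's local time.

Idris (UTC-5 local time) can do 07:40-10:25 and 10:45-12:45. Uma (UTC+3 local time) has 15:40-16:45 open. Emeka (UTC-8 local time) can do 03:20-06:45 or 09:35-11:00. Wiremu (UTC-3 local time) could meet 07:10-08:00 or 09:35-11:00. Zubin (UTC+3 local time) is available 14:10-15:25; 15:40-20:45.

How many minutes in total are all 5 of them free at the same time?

65

Idris in UTC: 12:40-15:25, 15:45-17:45 (add 5h to convert from UTC-5).
Uma in UTC: 12:40-13:45 (subtract 3h to convert from UTC+3).
Emeka in UTC: 11:20-14:45, 17:35-19:00 (add 8h to convert from UTC-8).
Wiremu in UTC: 10:10-11:00, 12:35-14:00 (add 3h to convert from UTC-3).
Zubin in UTC: 11:10-12:25, 12:40-17:45 (subtract 3h to convert from UTC+3).
Idris ∩ Uma: 12:40-13:45.
Idris ∩ Uma ∩ Emeka: 12:40-13:45.
Idris ∩ Uma ∩ Emeka ∩ Wiremu: 12:40-13:45.
Idris ∩ Uma ∩ Emeka ∩ Wiremu ∩ Zubin: 12:40-13:45.
That's a single block of 65 minutes.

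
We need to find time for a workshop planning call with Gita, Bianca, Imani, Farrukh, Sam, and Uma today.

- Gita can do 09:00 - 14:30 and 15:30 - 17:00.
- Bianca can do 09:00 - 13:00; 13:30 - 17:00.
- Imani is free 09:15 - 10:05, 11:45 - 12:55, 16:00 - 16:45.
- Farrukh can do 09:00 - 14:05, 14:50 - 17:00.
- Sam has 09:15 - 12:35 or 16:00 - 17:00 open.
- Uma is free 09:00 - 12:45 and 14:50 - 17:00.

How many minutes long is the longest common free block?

50

Gita ∩ Bianca: 09:00-13:00, 13:30-14:30, 15:30-17:00.
Gita ∩ Bianca ∩ Imani: 09:15-10:05, 11:45-12:55, 16:00-16:45.
Gita ∩ Bianca ∩ Imani ∩ Farrukh: 09:15-10:05, 11:45-12:55, 16:00-16:45.
Gita ∩ Bianca ∩ Imani ∩ Farrukh ∩ Sam: 09:15-10:05, 11:45-12:35, 16:00-16:45.
Gita ∩ Bianca ∩ Imani ∩ Farrukh ∩ Sam ∩ Uma: 09:15-10:05, 11:45-12:35, 16:00-16:45.
The longest is 09:15-10:05 at 50 minutes.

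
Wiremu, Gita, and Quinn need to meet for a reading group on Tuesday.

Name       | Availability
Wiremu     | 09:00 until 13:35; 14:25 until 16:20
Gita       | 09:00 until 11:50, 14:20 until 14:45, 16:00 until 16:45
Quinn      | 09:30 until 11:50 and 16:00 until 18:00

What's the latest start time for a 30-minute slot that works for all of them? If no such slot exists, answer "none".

11:20

Wiremu ∩ Gita: 09:00-11:50, 14:25-14:45, 16:00-16:20.
Wiremu ∩ Gita ∩ Quinn: 09:30-11:50, 16:00-16:20.
Those are the intersection windows.
The last common window of at least 30 minutes is 09:30-11:50; a 30-minute meeting can start as late as 11:20 and still end by 11:50.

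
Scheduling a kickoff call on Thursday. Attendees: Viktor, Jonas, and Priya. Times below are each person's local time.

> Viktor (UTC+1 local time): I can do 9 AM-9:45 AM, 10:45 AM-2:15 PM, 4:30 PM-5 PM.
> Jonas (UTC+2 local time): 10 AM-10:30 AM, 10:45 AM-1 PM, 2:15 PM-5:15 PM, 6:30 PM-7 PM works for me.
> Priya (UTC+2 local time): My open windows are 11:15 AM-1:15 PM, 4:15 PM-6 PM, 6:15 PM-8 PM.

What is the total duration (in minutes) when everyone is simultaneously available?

Viktor in UTC: 08:00-08:45, 09:45-13:15, 15:30-16:00 (subtract 1h to convert from UTC+1).
Jonas in UTC: 08:00-08:30, 08:45-11:00, 12:15-15:15, 16:30-17:00 (subtract 2h to convert from UTC+2).
Priya in UTC: 09:15-11:15, 14:15-16:00, 16:15-18:00 (subtract 2h to convert from UTC+2).
Viktor ∩ Jonas: 08:00-08:30, 09:45-11:00, 12:15-13:15.
Viktor ∩ Jonas ∩ Priya: 09:45-11:00.
Those are the intersection windows.
That's a single block of 75 minutes.

75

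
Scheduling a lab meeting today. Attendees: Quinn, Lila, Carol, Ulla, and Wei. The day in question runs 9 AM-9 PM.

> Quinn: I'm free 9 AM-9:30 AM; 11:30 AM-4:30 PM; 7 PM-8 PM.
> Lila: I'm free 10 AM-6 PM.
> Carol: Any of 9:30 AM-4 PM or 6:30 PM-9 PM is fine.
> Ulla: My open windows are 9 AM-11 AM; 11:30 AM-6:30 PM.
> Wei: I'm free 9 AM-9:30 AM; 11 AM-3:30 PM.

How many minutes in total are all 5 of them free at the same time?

Quinn ∩ Lila: 11:30-16:30.
Quinn ∩ Lila ∩ Carol: 11:30-16:00.
Quinn ∩ Lila ∩ Carol ∩ Ulla: 11:30-16:00.
Quinn ∩ Lila ∩ Carol ∩ Ulla ∩ Wei: 11:30-15:30.
That's a single block of 240 minutes.

240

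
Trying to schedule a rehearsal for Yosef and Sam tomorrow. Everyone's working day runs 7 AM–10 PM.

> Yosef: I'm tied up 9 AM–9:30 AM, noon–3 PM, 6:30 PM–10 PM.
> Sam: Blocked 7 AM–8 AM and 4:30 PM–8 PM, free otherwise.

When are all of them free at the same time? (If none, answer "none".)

08:00-09:00, 09:30-12:00, 15:00-16:30

Yosef free: 07:00-09:00, 09:30-12:00, 15:00-18:30 (invert busy blocks within the working day).
Sam free: 08:00-16:30, 20:00-22:00 (invert busy blocks within the working day).
Yosef ∩ Sam: 08:00-09:00, 09:30-12:00, 15:00-16:30.
So the common availability across everyone is 08:00-09:00, 09:30-12:00, 15:00-16:30.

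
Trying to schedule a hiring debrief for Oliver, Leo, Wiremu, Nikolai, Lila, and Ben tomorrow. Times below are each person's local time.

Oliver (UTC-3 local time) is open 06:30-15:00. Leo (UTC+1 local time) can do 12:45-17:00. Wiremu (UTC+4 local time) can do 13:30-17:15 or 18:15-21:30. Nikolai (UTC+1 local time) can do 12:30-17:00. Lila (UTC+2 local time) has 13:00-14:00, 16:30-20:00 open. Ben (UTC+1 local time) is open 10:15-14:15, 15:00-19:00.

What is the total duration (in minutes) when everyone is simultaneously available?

Oliver in UTC: 09:30-18:00 (add 3h to convert from UTC-3).
Leo in UTC: 11:45-16:00 (subtract 1h to convert from UTC+1).
Wiremu in UTC: 09:30-13:15, 14:15-17:30 (subtract 4h to convert from UTC+4).
Nikolai in UTC: 11:30-16:00 (subtract 1h to convert from UTC+1).
Lila in UTC: 11:00-12:00, 14:30-18:00 (subtract 2h to convert from UTC+2).
Ben in UTC: 09:15-13:15, 14:00-18:00 (subtract 1h to convert from UTC+1).
Oliver ∩ Leo: 11:45-16:00.
Oliver ∩ Leo ∩ Wiremu: 11:45-13:15, 14:15-16:00.
Oliver ∩ Leo ∩ Wiremu ∩ Nikolai: 11:45-13:15, 14:15-16:00.
Oliver ∩ Leo ∩ Wiremu ∩ Nikolai ∩ Lila: 11:45-12:00, 14:30-16:00.
Oliver ∩ Leo ∩ Wiremu ∩ Nikolai ∩ Lila ∩ Ben: 11:45-12:00, 14:30-16:00.
Summing the common windows: 15 + 90 = 105 minutes.

105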